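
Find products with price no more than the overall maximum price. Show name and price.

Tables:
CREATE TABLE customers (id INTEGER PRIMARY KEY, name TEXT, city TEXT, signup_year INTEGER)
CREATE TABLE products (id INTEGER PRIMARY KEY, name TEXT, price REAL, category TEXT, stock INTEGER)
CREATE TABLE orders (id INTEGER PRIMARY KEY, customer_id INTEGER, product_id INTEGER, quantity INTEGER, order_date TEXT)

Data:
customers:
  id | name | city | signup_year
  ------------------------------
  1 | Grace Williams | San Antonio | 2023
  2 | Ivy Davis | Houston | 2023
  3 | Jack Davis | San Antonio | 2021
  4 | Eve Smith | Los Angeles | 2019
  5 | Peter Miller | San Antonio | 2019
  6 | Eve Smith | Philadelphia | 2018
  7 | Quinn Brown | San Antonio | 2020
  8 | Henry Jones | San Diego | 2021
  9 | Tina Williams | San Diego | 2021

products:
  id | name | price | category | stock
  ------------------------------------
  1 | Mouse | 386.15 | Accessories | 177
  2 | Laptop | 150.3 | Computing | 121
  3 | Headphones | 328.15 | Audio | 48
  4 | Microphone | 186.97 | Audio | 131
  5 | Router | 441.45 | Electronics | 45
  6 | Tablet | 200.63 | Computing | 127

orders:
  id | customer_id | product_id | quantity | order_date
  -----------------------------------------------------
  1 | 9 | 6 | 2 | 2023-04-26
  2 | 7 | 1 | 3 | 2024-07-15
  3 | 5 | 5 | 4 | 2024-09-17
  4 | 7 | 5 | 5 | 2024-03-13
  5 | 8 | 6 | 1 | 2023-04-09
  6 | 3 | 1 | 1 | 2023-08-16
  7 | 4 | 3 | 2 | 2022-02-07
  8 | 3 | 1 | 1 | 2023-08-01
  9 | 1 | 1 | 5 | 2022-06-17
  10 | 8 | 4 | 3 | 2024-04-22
SELECT name, price FROM products WHERE price <= (SELECT MAX(price) FROM products)

Execution result:
name | price
Mouse | 386.15
Laptop | 150.30
Headphones | 328.15
Microphone | 186.97
Router | 441.45
Tablet | 200.63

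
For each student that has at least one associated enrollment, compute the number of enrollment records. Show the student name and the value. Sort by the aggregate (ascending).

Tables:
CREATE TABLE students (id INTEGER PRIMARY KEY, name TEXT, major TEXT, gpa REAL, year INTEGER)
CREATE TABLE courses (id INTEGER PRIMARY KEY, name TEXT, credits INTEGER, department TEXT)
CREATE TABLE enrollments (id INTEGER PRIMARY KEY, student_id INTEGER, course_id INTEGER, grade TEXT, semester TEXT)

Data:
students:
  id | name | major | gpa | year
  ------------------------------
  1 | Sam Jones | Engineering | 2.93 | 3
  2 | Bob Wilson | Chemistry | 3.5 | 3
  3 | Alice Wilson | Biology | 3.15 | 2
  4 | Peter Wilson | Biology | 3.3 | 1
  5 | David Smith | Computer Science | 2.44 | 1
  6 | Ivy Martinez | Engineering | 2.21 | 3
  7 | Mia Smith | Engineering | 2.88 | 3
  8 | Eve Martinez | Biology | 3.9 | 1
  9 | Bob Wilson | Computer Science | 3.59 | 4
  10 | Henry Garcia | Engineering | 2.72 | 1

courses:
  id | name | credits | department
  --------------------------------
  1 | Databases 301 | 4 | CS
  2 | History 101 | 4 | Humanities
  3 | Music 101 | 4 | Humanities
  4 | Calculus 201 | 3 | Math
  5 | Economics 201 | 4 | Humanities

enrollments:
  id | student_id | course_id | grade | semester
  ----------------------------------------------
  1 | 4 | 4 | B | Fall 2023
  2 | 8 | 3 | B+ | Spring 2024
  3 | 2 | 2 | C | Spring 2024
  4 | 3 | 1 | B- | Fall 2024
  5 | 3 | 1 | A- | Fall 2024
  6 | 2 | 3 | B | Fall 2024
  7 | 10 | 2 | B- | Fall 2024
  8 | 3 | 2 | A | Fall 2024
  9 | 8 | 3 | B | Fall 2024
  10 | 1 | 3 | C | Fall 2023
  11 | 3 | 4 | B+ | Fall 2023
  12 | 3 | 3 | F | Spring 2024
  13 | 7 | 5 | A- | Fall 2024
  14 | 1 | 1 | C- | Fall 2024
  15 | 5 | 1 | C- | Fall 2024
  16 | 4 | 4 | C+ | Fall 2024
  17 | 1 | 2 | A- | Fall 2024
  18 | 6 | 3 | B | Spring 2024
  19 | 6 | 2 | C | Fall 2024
SELECT p.name, COUNT(*) AS n FROM enrollments c JOIN students p ON c.student_id = p.id GROUP BY p.id, p.name ORDER BY n ASC

Execution result:
name | n
David Smith | 1
Mia Smith | 1
Henry Garcia | 1
Bob Wilson | 2
Peter Wilson | 2
Ivy Martinez | 2
Eve Martinez | 2
Sam Jones | 3
Alice Wilson | 5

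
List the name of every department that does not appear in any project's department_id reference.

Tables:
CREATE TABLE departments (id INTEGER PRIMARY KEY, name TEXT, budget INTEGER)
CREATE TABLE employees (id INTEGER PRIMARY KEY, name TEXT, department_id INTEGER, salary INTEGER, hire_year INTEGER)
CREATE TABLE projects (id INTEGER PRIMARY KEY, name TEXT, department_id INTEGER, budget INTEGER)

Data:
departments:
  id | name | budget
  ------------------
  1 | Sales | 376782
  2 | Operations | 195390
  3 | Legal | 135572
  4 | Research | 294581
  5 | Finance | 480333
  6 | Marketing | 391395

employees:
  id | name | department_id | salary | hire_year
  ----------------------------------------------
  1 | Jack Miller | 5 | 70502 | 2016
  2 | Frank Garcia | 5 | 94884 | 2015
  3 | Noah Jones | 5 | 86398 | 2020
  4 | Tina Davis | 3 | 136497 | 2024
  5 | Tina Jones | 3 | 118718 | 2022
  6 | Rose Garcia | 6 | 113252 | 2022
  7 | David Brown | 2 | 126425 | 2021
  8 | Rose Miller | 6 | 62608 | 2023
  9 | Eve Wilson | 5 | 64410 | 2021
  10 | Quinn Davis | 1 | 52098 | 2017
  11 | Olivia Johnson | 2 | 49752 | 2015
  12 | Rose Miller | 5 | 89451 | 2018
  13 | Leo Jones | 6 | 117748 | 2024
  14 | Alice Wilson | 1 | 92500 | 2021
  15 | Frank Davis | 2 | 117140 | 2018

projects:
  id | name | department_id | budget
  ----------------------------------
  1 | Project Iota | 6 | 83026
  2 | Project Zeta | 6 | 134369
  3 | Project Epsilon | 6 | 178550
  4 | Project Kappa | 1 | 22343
SELECT p.name FROM departments p LEFT JOIN projects c ON c.department_id = p.id WHERE c.id IS NULL

Execution result:
name
Operations
Legal
Research
Finance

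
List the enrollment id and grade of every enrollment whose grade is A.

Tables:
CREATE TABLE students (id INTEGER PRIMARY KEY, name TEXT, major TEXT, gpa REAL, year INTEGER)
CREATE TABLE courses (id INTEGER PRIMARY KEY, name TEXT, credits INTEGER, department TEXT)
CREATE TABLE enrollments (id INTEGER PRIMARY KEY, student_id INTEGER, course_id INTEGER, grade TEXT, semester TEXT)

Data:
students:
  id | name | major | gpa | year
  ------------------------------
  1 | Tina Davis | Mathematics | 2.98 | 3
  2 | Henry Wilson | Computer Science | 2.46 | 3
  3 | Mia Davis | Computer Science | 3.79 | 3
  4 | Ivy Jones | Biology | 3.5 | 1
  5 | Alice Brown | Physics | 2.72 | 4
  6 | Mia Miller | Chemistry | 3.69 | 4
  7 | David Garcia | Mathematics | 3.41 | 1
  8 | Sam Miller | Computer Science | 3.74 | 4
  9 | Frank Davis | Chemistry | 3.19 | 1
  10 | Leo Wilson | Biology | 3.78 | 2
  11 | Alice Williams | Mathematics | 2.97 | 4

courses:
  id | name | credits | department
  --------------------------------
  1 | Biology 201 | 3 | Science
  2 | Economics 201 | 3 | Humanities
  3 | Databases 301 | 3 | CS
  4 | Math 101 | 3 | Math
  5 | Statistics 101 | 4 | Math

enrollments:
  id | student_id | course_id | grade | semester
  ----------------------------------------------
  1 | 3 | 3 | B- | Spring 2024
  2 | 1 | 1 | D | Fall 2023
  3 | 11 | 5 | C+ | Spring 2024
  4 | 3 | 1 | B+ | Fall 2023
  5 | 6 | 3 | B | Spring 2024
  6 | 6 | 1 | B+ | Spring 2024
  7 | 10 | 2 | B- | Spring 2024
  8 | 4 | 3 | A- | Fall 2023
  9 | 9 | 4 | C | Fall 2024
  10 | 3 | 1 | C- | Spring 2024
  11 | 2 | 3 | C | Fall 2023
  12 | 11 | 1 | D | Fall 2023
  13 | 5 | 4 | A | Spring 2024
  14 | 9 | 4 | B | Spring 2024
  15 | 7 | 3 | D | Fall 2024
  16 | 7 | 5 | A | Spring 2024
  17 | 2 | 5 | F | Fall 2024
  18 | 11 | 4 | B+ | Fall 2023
SELECT id, grade FROM enrollments WHERE grade = 'A'

Execution result:
id | grade
13 | A
16 | A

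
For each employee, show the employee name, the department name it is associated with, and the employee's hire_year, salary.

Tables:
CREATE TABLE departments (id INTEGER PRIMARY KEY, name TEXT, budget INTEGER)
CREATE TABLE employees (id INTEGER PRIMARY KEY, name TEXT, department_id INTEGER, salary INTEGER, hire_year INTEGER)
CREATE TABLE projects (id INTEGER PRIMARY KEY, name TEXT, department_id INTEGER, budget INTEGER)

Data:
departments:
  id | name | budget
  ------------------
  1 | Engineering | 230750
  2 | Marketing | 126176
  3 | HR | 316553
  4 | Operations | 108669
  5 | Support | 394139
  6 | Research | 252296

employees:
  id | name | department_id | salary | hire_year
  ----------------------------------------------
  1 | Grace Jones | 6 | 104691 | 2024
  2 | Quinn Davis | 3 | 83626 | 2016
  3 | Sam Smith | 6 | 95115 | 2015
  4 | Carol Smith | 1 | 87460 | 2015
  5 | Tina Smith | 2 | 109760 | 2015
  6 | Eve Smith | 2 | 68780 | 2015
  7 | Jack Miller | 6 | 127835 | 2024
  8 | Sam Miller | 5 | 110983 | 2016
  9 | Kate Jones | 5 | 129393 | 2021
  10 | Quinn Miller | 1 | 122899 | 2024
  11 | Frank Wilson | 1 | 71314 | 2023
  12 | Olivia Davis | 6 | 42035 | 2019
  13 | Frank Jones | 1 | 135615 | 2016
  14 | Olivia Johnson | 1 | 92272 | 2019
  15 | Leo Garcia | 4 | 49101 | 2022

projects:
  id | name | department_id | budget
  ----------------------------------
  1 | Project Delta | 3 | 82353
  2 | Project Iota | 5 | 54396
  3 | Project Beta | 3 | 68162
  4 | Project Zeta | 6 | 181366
SELECT c.name, p.name AS department, c.hire_year, c.salary FROM employees c JOIN departments p ON c.department_id = p.id

Execution result:
name | department | hire_year | salary
Grace Jones | Research | 2024 | 104691
Quinn Davis | HR | 2016 | 83626
Sam Smith | Research | 2015 | 95115
Carol Smith | Engineering | 2015 | 87460
Tina Smith | Marketing | 2015 | 109760
Eve Smith | Marketing | 2015 | 68780
Jack Miller | Research | 2024 | 127835
Sam Miller | Support | 2016 | 110983
Kate Jones | Support | 2021 | 129393
Quinn Miller | Engineering | 2024 | 122899
Frank Wilson | Engineering | 2023 | 71314
Olivia Davis | Research | 2019 | 42035
Frank Jones | Engineering | 2016 | 135615
Olivia Johnson | Engineering | 2019 | 92272
Leo Garcia | Operations | 2022 | 49101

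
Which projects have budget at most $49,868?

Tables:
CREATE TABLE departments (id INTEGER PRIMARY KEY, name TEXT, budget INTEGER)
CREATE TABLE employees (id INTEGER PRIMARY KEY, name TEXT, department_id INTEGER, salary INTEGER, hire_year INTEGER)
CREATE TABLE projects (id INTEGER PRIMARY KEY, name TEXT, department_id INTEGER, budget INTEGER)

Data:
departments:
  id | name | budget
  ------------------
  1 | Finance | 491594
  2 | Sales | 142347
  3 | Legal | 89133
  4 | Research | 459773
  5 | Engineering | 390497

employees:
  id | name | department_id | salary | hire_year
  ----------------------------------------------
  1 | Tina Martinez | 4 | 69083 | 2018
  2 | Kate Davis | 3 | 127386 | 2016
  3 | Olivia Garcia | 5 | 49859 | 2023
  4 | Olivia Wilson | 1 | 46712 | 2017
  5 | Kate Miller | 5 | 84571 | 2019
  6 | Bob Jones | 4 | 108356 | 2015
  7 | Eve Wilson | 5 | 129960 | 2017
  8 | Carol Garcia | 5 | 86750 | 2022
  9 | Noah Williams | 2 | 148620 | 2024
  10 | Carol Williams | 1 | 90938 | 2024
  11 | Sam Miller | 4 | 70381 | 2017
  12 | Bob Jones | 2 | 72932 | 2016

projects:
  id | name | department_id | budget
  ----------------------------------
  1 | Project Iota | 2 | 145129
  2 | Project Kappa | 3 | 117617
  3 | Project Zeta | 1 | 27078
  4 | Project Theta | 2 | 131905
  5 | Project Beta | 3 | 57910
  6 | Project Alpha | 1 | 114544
SELECT name, budget FROM projects WHERE budget <= 49868

Execution result:
name | budget
Project Zeta | 27078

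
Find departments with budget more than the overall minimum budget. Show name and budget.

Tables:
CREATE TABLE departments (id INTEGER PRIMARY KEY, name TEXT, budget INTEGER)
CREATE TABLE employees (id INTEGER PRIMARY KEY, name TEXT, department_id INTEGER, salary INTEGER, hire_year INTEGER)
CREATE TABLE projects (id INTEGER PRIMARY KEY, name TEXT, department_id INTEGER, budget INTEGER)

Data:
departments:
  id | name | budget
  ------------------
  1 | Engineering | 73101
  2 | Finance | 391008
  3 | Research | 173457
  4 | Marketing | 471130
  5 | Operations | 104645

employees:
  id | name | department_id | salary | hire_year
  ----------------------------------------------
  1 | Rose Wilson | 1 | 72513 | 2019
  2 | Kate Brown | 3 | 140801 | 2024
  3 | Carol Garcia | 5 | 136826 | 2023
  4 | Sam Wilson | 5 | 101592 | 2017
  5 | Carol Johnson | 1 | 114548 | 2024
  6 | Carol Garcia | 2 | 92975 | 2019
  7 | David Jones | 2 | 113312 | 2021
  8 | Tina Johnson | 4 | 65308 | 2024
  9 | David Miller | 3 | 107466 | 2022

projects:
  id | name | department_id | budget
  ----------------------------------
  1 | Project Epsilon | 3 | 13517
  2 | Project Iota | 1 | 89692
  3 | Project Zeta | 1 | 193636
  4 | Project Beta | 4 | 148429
SELECT name, budget FROM departments WHERE budget > (SELECT MIN(budget) FROM departments)

Execution result:
name | budget
Finance | 391008
Research | 173457
Marketing | 471130
Operations | 104645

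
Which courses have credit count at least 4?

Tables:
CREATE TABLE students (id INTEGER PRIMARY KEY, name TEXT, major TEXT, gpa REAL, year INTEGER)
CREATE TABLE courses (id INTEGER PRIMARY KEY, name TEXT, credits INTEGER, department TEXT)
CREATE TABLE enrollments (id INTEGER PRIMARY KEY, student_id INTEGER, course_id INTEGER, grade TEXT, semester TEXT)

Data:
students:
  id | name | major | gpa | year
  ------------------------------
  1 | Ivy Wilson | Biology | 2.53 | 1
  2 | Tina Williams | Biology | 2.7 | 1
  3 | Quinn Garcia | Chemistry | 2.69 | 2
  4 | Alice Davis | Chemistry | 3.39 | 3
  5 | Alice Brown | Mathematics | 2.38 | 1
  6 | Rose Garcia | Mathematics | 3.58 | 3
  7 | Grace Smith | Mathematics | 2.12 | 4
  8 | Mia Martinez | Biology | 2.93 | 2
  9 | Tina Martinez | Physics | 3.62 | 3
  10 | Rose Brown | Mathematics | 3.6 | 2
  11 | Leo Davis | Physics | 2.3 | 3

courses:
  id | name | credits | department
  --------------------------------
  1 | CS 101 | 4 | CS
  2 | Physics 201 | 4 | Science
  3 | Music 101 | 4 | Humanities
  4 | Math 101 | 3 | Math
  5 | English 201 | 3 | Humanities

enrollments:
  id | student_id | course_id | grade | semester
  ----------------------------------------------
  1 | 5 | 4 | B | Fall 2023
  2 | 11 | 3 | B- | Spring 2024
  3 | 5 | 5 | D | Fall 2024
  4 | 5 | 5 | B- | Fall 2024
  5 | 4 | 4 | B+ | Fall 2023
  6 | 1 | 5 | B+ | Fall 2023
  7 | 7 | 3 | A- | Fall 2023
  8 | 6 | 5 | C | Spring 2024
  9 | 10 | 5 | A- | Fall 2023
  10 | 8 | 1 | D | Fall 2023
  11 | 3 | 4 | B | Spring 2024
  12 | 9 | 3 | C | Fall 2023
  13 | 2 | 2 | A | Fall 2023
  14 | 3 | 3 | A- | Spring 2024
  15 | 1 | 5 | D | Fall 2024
SELECT name, credits FROM courses WHERE credits >= 4

Execution result:
name | credits
CS 101 | 4
Physics 201 | 4
Music 101 | 4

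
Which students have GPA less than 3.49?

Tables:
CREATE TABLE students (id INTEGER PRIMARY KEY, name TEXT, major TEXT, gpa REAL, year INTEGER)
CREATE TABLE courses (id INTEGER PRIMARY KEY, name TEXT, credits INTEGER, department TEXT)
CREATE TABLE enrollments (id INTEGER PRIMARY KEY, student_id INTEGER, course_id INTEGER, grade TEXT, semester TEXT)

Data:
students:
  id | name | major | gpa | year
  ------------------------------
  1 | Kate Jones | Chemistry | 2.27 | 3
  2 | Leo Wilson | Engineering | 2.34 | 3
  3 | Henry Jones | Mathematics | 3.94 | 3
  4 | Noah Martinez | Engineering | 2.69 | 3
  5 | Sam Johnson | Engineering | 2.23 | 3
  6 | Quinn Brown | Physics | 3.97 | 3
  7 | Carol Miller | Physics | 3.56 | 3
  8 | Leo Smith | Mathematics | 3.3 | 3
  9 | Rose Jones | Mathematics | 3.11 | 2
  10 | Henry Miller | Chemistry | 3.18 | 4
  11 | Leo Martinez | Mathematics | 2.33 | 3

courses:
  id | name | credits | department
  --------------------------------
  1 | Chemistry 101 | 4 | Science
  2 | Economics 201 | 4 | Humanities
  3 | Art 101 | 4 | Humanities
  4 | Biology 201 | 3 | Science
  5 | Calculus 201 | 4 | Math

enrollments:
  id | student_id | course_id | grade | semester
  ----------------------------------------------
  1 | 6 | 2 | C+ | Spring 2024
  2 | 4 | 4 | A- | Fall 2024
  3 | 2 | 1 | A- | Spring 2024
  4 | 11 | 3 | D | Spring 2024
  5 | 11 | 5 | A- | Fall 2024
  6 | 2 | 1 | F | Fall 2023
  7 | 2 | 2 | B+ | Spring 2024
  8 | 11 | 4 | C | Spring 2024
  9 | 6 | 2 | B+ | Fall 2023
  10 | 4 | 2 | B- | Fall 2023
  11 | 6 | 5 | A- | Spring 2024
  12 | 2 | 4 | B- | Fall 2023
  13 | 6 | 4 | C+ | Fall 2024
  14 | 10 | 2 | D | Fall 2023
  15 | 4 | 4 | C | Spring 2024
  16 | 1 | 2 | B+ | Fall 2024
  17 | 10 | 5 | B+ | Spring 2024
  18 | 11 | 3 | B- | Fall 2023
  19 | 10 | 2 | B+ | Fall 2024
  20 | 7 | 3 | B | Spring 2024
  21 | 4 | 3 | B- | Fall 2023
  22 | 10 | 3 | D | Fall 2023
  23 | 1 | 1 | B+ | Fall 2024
SELECT name, gpa FROM students WHERE gpa < 3.49

Execution result:
name | gpa
Kate Jones | 2.27
Leo Wilson | 2.34
Noah Martinez | 2.69
Sam Johnson | 2.23
Leo Smith | 3.30
Rose Jones | 3.11
Henry Miller | 3.18
Leo Martinez | 2.33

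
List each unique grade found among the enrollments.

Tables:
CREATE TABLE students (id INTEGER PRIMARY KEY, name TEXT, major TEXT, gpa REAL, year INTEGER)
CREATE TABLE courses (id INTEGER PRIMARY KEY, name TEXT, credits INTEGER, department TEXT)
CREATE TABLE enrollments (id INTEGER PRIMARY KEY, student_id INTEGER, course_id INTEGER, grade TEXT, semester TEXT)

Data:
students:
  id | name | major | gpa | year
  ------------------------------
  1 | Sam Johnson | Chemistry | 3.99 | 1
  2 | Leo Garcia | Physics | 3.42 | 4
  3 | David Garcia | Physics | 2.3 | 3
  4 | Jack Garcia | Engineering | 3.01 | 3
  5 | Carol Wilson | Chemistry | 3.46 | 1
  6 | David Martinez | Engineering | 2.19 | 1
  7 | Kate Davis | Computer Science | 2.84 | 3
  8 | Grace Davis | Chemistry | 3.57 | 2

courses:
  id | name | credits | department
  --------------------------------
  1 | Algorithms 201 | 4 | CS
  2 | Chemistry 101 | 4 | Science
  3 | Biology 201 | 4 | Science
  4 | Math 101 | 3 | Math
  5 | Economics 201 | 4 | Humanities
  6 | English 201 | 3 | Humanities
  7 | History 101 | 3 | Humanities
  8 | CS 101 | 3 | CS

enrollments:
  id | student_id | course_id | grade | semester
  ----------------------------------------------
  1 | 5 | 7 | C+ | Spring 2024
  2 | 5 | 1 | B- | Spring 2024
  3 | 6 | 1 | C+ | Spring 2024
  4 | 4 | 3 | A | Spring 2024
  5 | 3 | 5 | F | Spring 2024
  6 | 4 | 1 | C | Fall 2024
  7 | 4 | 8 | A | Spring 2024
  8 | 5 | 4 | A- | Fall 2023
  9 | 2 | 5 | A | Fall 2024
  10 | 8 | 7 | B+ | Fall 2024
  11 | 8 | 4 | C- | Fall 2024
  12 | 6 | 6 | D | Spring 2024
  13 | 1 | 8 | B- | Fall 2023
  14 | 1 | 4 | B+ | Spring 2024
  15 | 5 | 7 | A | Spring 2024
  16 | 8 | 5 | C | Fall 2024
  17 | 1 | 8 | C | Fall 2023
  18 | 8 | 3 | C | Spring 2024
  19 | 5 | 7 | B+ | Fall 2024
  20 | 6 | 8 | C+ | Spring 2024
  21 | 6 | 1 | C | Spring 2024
SELECT DISTINCT grade FROM enrollments

Execution result:
grade
C+
B-
A
F
C
A-
B+
C-
D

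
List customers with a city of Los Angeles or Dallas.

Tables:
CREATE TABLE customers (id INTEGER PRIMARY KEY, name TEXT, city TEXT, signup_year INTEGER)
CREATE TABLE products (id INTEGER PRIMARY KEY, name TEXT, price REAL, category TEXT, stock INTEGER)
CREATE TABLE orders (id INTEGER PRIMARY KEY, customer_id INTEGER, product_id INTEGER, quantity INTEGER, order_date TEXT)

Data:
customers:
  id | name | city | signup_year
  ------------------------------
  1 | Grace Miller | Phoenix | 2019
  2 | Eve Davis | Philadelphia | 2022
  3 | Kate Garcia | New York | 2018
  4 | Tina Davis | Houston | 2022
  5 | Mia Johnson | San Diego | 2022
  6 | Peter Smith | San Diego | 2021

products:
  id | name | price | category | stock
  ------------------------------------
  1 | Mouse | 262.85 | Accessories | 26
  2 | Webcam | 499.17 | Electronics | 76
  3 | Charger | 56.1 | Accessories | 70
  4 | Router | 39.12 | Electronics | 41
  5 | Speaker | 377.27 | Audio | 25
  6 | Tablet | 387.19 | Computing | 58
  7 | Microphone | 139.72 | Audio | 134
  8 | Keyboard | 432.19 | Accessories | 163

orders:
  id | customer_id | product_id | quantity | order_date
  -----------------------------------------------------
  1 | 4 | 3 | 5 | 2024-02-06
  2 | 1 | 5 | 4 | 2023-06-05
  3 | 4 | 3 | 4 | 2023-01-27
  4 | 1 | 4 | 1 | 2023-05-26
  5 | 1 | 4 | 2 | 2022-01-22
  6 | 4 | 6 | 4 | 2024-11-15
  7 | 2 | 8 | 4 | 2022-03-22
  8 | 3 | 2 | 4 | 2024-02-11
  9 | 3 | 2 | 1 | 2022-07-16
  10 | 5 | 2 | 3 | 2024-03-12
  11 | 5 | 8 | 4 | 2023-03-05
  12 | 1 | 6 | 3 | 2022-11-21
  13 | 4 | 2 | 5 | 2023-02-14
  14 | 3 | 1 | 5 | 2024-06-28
SELECT name, city FROM customers WHERE city IN ('Los Angeles', 'Dallas')

Execution result:
(no rows)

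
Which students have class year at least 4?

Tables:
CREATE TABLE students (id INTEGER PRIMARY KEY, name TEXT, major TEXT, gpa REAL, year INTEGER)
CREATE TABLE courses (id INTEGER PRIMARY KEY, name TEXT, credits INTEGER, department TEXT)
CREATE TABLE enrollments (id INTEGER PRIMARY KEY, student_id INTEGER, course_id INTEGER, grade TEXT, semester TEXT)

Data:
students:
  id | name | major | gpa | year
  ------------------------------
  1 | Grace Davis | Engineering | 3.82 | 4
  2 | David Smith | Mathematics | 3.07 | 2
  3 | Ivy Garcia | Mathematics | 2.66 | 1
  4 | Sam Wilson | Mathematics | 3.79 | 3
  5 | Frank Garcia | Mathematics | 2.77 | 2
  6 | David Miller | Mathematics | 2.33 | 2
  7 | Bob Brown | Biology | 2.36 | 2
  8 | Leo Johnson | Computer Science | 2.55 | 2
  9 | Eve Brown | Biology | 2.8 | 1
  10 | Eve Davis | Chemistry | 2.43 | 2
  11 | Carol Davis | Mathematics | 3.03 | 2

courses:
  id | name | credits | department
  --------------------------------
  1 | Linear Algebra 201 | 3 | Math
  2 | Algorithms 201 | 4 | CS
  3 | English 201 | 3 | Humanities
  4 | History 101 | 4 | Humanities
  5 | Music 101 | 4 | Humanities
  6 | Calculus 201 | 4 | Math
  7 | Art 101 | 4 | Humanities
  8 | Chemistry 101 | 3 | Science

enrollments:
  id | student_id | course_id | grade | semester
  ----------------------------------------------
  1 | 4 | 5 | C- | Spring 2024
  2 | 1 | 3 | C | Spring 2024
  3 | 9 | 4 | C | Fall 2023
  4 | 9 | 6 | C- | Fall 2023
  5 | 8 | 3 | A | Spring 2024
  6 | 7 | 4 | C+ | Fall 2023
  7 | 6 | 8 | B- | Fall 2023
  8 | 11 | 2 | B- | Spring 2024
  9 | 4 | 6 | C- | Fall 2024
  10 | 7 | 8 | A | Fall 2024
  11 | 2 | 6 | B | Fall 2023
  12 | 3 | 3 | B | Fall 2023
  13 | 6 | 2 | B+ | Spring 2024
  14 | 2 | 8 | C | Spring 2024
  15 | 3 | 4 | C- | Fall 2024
SELECT name, year FROM students WHERE year >= 4

Execution result:
name | year
Grace Davis | 4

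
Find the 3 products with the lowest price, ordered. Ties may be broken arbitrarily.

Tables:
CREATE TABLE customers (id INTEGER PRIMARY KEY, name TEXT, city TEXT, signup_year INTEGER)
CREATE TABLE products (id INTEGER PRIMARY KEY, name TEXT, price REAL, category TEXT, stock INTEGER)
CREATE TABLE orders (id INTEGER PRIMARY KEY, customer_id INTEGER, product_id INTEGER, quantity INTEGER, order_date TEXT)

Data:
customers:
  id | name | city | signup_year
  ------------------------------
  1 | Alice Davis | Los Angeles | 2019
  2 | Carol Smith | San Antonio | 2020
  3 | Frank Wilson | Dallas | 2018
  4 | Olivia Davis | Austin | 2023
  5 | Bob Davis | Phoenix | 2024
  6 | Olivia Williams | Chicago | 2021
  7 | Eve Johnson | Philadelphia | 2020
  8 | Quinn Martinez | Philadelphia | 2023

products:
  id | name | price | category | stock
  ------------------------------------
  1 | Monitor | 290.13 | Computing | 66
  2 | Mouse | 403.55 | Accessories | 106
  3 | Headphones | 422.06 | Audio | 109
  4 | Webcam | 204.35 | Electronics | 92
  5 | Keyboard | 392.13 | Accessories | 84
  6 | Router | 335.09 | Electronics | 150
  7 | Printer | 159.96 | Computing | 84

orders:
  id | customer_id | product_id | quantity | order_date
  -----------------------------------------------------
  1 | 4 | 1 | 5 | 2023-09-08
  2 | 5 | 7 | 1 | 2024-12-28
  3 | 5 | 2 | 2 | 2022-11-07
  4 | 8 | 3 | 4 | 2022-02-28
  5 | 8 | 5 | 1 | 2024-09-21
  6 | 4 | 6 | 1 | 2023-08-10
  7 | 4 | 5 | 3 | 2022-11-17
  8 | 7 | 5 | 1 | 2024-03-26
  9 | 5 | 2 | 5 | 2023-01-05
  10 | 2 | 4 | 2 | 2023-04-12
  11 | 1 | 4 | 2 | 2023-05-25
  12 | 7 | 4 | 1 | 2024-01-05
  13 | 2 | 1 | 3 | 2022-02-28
SELECT name, price FROM products ORDER BY price ASC LIMIT 3

Execution result:
name | price
Printer | 159.96
Webcam | 204.35
Monitor | 290.13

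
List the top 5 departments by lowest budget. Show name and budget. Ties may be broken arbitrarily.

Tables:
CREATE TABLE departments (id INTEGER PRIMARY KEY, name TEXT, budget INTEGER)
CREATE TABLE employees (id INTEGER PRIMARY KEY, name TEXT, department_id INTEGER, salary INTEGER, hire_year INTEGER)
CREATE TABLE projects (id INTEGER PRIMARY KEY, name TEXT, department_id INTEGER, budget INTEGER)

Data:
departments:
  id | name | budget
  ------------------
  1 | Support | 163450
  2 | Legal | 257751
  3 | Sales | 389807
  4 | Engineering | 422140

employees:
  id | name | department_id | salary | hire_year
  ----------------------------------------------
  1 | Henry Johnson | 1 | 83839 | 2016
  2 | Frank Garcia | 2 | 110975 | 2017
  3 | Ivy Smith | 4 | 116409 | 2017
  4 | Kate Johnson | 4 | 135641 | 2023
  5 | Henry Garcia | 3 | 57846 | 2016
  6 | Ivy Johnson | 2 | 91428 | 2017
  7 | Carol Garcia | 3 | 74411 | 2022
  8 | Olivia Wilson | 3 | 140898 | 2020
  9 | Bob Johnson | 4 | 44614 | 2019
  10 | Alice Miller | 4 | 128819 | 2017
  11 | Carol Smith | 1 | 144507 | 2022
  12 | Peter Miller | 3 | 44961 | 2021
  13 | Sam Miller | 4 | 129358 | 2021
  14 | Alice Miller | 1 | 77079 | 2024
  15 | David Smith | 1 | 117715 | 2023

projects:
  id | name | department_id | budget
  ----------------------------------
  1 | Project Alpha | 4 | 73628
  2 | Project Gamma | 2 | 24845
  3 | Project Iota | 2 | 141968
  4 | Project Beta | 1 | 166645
SELECT name, budget FROM departments ORDER BY budget ASC LIMIT 5

Execution result:
name | budget
Support | 163450
Legal | 257751
Sales | 389807
Engineering | 422140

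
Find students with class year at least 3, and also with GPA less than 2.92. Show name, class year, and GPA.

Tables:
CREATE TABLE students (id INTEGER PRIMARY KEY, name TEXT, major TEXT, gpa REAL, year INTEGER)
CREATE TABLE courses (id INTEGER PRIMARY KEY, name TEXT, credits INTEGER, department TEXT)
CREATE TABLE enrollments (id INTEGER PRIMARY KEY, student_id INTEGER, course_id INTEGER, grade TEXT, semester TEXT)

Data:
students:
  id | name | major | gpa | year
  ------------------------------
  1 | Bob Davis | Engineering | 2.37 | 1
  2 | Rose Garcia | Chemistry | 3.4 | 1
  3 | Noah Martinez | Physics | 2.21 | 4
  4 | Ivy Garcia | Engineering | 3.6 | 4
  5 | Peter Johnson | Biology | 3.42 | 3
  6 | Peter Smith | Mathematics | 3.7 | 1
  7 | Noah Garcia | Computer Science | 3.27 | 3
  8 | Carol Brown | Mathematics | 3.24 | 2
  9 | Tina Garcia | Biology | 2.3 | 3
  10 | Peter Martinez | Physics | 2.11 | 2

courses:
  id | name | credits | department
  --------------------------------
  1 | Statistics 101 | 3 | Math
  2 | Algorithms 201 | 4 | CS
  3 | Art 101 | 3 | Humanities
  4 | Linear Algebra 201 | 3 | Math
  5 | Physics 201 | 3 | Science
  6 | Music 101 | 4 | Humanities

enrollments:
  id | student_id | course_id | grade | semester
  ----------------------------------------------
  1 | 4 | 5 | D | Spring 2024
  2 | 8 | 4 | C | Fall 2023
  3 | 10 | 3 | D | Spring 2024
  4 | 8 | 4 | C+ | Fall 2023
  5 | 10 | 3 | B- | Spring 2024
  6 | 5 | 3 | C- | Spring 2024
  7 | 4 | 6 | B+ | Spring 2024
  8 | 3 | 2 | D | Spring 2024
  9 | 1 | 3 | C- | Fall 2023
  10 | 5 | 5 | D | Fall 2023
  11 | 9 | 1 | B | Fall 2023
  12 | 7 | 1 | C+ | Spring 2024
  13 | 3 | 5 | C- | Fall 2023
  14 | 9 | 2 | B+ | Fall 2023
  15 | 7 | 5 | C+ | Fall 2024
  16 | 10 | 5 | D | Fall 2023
SELECT name, year, gpa FROM students WHERE year >= 3 AND gpa < 2.92

Execution result:
name | year | gpa
Noah Martinez | 4 | 2.21
Tina Garcia | 3 | 2.30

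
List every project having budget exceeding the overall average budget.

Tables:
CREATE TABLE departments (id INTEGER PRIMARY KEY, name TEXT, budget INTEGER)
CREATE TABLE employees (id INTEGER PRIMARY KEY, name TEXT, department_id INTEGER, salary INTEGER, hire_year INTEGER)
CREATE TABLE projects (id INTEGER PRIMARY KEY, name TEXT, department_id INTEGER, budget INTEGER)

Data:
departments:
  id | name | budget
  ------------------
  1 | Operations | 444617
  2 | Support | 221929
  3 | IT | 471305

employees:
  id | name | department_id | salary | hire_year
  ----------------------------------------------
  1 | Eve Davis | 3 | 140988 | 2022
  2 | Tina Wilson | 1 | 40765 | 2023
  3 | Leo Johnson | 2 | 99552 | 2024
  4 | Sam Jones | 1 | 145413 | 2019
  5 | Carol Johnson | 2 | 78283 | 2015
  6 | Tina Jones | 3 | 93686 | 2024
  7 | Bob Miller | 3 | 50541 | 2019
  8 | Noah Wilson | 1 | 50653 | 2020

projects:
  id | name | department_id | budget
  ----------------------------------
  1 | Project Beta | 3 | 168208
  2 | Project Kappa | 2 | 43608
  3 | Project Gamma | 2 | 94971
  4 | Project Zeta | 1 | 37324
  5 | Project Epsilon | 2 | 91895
SELECT name, budget FROM projects WHERE budget > (SELECT AVG(budget) FROM projects)

Execution result:
name | budget
Project Beta | 168208
Project Gamma | 94971
Project Epsilon | 91895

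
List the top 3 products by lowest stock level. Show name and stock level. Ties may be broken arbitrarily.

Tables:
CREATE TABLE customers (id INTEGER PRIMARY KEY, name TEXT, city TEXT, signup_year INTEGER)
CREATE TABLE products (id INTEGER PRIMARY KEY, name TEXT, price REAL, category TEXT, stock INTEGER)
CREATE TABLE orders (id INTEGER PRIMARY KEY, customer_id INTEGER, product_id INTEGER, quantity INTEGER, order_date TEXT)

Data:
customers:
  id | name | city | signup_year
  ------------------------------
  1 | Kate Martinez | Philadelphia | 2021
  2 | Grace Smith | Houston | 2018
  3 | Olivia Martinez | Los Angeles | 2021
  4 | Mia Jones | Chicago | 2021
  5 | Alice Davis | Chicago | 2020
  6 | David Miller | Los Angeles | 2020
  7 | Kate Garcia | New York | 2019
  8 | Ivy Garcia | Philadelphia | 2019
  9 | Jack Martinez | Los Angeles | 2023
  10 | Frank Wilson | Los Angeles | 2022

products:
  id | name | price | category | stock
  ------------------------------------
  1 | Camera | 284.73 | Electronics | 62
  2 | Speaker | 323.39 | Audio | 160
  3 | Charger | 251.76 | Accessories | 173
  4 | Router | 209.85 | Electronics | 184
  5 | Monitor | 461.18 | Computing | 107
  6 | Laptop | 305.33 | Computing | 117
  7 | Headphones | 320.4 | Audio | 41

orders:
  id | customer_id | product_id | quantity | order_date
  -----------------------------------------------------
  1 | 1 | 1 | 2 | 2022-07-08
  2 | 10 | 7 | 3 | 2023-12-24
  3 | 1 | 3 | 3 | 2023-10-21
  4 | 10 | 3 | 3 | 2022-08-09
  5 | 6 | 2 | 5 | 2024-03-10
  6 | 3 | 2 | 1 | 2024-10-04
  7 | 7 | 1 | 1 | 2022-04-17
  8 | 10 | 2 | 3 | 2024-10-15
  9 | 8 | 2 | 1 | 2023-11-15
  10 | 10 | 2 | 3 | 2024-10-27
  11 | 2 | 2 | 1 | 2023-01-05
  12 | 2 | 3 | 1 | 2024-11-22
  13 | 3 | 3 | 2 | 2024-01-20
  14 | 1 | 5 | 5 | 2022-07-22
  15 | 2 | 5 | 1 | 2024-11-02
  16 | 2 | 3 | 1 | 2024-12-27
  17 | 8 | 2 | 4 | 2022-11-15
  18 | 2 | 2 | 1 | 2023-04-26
SELECT name, stock FROM products ORDER BY stock ASC LIMIT 3

Execution result:
name | stock
Headphones | 41
Camera | 62
Monitor | 107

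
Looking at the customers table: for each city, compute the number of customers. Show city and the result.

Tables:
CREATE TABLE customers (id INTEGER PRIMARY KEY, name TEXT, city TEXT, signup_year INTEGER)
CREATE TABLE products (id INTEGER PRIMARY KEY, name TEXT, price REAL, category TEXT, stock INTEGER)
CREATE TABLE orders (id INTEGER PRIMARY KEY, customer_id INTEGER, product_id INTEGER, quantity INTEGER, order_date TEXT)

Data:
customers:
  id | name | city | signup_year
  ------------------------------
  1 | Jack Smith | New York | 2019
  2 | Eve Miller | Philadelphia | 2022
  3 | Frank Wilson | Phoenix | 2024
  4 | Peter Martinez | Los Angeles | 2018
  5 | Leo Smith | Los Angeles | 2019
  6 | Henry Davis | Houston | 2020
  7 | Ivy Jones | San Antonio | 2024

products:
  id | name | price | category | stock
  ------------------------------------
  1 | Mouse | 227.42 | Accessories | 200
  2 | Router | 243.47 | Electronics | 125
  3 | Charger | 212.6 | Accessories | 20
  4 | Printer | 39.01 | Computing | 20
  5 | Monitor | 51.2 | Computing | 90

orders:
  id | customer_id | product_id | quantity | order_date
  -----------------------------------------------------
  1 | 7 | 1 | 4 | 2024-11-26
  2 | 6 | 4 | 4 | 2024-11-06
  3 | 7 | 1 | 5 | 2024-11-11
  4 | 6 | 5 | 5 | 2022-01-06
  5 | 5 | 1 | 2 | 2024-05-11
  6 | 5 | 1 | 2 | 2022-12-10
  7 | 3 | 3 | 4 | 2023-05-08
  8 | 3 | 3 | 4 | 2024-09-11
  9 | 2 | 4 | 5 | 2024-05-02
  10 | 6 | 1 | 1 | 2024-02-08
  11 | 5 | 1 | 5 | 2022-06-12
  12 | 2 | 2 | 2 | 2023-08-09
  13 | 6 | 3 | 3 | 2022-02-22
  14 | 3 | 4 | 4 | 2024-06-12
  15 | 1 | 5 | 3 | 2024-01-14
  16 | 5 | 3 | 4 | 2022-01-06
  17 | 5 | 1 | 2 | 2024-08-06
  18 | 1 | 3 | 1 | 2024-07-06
SELECT city, COUNT(*) AS n FROM customers GROUP BY city

Execution result:
city | n
Houston | 1
Los Angeles | 2
New York | 1
Philadelphia | 1
Phoenix | 1
San Antonio | 1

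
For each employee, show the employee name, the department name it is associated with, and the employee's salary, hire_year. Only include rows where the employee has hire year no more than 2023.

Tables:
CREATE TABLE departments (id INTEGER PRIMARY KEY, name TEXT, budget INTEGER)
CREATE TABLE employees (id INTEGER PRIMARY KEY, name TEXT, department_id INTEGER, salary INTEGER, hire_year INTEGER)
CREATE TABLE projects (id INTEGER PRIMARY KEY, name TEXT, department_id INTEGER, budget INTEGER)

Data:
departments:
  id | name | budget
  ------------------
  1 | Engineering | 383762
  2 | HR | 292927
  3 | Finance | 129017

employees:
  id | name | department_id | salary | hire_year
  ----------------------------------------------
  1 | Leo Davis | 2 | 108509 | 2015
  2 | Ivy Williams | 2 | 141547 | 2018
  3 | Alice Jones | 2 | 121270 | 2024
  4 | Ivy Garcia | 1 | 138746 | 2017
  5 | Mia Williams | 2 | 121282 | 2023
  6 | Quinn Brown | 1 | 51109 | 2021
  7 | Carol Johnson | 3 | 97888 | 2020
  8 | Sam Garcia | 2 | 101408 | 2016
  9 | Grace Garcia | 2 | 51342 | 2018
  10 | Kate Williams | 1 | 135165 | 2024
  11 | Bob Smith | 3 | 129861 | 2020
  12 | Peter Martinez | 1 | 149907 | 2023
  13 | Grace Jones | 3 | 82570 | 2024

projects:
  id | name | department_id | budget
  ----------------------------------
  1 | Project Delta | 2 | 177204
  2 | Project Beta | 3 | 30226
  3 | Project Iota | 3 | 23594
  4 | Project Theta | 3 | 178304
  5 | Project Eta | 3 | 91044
SELECT c.name, p.name AS department, c.salary, c.hire_year FROM employees c JOIN departments p ON c.department_id = p.id WHERE c.hire_year <= 2023

Execution result:
name | department | salary | hire_year
Leo Davis | HR | 108509 | 2015
Ivy Williams | HR | 141547 | 2018
Ivy Garcia | Engineering | 138746 | 2017
Mia Williams | HR | 121282 | 2023
Quinn Brown | Engineering | 51109 | 2021
Carol Johnson | Finance | 97888 | 2020
Sam Garcia | HR | 101408 | 2016
Grace Garcia | HR | 51342 | 2018
Bob Smith | Finance | 129861 | 2020
Peter Martinez | Engineering | 149907 | 2023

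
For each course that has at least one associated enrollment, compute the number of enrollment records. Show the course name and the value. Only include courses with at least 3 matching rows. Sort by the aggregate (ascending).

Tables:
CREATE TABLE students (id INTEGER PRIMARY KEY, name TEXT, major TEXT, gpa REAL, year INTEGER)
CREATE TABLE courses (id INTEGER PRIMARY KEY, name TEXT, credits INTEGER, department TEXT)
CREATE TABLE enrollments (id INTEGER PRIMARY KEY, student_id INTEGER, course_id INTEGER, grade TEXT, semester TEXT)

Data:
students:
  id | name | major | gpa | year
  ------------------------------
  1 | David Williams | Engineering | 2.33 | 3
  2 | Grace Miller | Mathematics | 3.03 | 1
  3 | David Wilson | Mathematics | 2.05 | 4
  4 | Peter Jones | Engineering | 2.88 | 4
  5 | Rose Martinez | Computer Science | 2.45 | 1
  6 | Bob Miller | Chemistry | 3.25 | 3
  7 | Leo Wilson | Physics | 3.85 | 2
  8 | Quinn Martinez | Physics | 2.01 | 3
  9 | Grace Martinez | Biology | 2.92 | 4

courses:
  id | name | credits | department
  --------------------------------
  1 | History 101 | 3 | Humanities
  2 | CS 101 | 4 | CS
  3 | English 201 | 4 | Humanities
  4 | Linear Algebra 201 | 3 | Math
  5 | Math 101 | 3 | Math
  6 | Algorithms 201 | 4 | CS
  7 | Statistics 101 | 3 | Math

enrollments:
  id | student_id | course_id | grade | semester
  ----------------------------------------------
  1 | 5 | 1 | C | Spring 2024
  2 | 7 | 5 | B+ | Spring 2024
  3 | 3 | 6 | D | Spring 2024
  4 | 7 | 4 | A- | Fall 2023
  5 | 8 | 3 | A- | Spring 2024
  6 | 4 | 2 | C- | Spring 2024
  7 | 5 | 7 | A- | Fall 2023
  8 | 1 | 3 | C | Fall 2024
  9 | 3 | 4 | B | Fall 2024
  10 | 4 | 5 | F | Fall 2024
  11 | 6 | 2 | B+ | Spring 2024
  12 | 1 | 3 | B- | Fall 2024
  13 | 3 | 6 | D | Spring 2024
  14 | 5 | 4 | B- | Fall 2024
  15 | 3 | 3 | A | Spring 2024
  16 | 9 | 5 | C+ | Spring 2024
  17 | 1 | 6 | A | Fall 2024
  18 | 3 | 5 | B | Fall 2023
SELECT p.name, COUNT(*) AS n FROM enrollments c JOIN courses p ON c.course_id = p.id GROUP BY p.id, p.name HAVING COUNT(*) >= 3 ORDER BY n ASC

Execution result:
name | n
Linear Algebra 201 | 3
Algorithms 201 | 3
English 201 | 4
Math 101 | 4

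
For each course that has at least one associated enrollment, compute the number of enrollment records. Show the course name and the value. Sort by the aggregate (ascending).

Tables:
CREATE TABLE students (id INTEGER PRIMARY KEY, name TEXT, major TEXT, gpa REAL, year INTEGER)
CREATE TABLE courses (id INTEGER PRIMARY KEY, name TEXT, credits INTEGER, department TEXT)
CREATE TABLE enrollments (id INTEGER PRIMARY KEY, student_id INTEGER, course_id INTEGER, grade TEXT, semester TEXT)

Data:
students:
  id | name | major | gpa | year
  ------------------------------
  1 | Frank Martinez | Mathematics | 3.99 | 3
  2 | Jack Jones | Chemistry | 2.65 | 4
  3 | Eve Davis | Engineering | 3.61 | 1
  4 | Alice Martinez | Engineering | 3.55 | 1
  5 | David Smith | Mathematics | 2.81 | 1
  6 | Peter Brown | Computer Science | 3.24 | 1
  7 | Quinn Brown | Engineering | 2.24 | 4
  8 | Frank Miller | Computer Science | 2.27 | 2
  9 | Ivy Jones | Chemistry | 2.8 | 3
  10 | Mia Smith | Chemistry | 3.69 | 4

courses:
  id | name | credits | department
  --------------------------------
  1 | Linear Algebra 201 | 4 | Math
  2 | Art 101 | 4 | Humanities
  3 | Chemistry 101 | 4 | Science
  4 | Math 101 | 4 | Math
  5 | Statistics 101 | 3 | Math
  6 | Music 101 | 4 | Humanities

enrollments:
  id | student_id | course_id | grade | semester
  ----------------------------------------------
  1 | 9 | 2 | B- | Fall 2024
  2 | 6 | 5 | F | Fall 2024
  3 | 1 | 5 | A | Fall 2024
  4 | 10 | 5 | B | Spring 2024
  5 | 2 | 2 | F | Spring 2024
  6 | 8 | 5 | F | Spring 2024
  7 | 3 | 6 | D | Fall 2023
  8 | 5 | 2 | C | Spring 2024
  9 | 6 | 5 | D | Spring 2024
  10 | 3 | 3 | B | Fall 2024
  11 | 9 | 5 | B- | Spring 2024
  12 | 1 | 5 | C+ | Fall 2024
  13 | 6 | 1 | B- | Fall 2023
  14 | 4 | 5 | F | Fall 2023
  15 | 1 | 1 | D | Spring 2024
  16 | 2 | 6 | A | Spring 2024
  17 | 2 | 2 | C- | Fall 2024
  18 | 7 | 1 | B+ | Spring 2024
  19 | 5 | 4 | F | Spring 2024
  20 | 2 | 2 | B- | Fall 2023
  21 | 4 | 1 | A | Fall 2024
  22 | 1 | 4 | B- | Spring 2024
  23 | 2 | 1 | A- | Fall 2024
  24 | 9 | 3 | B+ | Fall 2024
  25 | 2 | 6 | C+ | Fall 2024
SELECT p.name, COUNT(*) AS n FROM enrollments c JOIN courses p ON c.course_id = p.id GROUP BY p.id, p.name ORDER BY n ASC

Execution result:
name | n
Chemistry 101 | 2
Math 101 | 2
Music 101 | 3
Linear Algebra 201 | 5
Art 101 | 5
Statistics 101 | 8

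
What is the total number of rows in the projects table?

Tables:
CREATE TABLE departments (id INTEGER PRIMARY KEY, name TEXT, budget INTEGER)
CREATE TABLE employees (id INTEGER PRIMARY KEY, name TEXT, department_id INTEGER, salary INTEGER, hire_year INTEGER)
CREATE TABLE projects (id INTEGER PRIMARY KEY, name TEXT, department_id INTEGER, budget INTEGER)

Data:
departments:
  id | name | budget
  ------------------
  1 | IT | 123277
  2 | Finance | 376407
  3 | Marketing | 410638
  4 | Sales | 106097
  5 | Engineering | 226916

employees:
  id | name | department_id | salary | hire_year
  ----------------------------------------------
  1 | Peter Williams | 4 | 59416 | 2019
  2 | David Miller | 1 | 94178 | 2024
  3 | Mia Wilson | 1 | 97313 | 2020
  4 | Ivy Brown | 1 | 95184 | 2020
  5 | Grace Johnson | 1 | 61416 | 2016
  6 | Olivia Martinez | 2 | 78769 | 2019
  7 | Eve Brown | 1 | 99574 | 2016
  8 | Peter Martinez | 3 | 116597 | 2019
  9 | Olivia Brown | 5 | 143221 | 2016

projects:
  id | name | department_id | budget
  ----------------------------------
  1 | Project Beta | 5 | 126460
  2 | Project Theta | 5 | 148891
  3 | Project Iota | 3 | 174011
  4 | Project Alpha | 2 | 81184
SELECT COUNT(*) FROM projects

Execution result:
4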